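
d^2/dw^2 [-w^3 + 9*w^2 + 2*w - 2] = 18 - 6*w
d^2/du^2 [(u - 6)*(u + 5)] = 2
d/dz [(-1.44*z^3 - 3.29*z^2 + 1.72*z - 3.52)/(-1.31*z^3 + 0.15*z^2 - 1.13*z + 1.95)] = (-4.5259*z^4 + 7.7608*z^3 - 18.7979*z^2 - 11.775*z - 0.6236)/(1.7161*z^6 - 0.393*z^5 + 2.9831*z^4 - 5.448*z^3 + 1.8619*z^2 - 4.407*z + 3.8025)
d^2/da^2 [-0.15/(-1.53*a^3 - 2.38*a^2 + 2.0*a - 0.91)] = (-(1.377*a + 0.714)*(1.53*a^3 + 2.38*a^2 - 2.0*a + 0.91) + 0.15*(4.59*a^2 + 4.76*a - 2.0)*(9.18*a^2 + 9.52*a - 4.0))/(1.53*a^3 + 2.38*a^2 - 2.0*a + 0.91)^3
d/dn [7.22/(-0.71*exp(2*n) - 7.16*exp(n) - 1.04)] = (10.2524*exp(n) + 51.6952)*exp(n)/(0.71*exp(2*n) + 7.16*exp(n) + 1.04)^2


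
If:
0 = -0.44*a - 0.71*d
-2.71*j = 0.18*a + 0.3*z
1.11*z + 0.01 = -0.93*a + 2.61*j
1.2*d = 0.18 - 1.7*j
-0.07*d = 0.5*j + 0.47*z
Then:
No Solution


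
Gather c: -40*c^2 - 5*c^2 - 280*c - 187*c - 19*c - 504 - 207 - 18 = -45*c^2 - 486*c - 729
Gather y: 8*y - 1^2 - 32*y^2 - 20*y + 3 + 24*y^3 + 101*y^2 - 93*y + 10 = 24*y^3 + 69*y^2 - 105*y + 12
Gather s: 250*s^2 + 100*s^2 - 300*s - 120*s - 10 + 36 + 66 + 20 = 350*s^2 - 420*s + 112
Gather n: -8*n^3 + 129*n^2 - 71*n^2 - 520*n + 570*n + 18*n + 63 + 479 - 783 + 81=-8*n^3 + 58*n^2 + 68*n - 160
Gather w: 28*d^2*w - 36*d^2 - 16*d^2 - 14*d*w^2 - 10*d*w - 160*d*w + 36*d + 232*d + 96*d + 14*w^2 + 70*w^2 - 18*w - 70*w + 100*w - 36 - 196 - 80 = -52*d^2 + 364*d + w^2*(84 - 14*d) + w*(28*d^2 - 170*d + 12) - 312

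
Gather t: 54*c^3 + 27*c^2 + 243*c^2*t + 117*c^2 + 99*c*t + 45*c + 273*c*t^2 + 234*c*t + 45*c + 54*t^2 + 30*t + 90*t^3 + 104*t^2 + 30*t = 54*c^3 + 144*c^2 + 90*c + 90*t^3 + t^2*(273*c + 158) + t*(243*c^2 + 333*c + 60)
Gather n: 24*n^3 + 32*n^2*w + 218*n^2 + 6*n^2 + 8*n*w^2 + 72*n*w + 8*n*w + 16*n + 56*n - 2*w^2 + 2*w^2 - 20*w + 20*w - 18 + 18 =24*n^3 + n^2*(32*w + 224) + n*(8*w^2 + 80*w + 72)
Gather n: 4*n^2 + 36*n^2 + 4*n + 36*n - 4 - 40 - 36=40*n^2 + 40*n - 80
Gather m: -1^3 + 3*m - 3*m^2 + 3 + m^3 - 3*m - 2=m^3 - 3*m^2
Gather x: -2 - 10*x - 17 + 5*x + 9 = -5*x - 10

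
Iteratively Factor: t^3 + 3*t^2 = (t)*(t^2 + 3*t) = t^2*(t + 3)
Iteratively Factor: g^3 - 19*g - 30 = (g + 2)*(g^2 - 2*g - 15) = (g + 2)*(g + 3)*(g - 5)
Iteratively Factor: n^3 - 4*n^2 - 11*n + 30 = (n + 3)*(n^2 - 7*n + 10) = (n - 2)*(n + 3)*(n - 5)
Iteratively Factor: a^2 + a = (a + 1)*(a)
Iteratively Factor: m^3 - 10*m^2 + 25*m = (m - 5)*(m^2 - 5*m) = (m - 5)^2*(m)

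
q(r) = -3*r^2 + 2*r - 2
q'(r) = 2 - 6*r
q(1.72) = -7.44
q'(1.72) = -8.32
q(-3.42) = -43.93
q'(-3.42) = 22.52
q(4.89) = -63.96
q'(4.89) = -27.34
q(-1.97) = -17.58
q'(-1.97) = 13.82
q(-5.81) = -114.89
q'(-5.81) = 36.86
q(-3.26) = -40.40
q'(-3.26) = 21.56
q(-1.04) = -7.32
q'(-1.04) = 8.24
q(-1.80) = -15.32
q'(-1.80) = 12.80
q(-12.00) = -458.00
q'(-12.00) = 74.00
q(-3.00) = -35.00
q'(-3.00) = 20.00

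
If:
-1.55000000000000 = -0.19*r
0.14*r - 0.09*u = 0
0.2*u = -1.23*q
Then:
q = -2.06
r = 8.16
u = 12.69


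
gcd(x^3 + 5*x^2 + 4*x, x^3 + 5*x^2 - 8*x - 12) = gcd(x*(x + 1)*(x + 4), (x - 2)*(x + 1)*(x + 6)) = x + 1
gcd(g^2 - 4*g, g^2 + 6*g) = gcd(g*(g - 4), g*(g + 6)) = g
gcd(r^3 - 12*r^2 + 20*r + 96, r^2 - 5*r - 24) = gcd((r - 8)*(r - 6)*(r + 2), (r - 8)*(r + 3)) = r - 8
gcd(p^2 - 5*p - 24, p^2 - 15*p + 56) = p - 8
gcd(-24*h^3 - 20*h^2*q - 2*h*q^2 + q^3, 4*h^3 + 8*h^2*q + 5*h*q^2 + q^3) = 4*h^2 + 4*h*q + q^2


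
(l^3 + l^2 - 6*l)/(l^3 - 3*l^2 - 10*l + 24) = l/(l - 4)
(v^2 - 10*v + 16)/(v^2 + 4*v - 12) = (v - 8)/(v + 6)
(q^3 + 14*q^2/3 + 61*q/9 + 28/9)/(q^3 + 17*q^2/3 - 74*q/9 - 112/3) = (3*q^2 + 7*q + 4)/(3*q^2 + 10*q - 48)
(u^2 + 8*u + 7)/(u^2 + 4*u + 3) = (u + 7)/(u + 3)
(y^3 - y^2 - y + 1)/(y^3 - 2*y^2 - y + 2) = (y - 1)/(y - 2)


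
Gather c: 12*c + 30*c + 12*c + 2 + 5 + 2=54*c + 9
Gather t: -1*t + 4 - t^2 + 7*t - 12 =-t^2 + 6*t - 8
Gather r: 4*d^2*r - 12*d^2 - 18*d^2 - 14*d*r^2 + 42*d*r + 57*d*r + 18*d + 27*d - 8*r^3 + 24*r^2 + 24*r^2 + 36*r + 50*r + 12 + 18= -30*d^2 + 45*d - 8*r^3 + r^2*(48 - 14*d) + r*(4*d^2 + 99*d + 86) + 30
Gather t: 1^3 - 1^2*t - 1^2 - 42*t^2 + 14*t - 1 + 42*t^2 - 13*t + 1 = 0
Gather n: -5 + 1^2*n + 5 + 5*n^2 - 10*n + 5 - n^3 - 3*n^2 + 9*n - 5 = -n^3 + 2*n^2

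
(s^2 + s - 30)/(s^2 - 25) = (s + 6)/(s + 5)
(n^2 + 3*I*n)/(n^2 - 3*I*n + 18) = n/(n - 6*I)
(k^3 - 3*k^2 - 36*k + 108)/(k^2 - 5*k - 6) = (k^2 + 3*k - 18)/(k + 1)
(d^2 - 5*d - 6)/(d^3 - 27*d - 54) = (d + 1)/(d^2 + 6*d + 9)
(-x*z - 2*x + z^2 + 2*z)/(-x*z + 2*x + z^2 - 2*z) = (z + 2)/(z - 2)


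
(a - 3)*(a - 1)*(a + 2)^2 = a^4 - 9*a^2 - 4*a + 12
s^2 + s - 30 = (s - 5)*(s + 6)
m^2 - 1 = (m - 1)*(m + 1)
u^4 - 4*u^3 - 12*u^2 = u^2*(u - 6)*(u + 2)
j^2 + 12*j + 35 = (j + 5)*(j + 7)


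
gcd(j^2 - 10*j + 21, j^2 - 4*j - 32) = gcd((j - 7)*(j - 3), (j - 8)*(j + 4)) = 1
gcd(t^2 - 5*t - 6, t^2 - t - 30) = t - 6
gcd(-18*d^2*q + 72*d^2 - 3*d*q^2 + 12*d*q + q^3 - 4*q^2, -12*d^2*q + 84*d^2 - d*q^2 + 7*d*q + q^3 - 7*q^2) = 3*d + q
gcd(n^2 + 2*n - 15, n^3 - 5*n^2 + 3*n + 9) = n - 3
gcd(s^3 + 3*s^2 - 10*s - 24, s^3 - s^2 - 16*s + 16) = s + 4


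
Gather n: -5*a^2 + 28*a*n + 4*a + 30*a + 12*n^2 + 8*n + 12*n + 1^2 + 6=-5*a^2 + 34*a + 12*n^2 + n*(28*a + 20) + 7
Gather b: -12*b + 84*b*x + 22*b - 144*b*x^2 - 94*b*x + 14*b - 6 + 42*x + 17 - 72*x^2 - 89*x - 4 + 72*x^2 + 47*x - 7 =b*(-144*x^2 - 10*x + 24)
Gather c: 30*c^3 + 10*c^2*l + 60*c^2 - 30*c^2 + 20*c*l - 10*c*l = 30*c^3 + c^2*(10*l + 30) + 10*c*l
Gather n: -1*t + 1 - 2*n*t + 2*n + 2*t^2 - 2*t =n*(2 - 2*t) + 2*t^2 - 3*t + 1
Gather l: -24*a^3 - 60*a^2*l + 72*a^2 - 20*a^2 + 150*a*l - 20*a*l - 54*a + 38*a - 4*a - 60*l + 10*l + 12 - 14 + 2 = -24*a^3 + 52*a^2 - 20*a + l*(-60*a^2 + 130*a - 50)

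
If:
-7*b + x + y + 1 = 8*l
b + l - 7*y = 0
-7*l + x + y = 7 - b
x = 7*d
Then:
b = 8/7 - y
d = 8*y - 15/49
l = 8*y - 8/7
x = 56*y - 15/7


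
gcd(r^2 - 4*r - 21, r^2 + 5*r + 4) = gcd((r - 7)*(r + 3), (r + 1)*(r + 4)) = 1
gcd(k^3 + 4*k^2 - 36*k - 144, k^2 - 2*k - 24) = k^2 - 2*k - 24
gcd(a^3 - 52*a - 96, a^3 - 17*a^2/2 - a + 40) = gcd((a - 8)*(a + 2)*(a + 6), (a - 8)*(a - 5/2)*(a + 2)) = a^2 - 6*a - 16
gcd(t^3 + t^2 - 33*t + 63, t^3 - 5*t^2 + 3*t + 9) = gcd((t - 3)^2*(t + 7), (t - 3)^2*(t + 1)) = t^2 - 6*t + 9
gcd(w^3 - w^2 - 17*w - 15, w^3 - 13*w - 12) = w^2 + 4*w + 3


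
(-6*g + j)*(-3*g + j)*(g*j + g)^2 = 18*g^4*j^2 + 36*g^4*j + 18*g^4 - 9*g^3*j^3 - 18*g^3*j^2 - 9*g^3*j + g^2*j^4 + 2*g^2*j^3 + g^2*j^2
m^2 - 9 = (m - 3)*(m + 3)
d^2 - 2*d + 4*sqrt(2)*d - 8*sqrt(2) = (d - 2)*(d + 4*sqrt(2))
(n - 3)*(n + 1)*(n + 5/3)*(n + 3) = n^4 + 8*n^3/3 - 22*n^2/3 - 24*n - 15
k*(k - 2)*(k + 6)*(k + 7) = k^4 + 11*k^3 + 16*k^2 - 84*k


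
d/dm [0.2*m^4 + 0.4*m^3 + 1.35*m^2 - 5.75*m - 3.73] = 0.8*m^3 + 1.2*m^2 + 2.7*m - 5.75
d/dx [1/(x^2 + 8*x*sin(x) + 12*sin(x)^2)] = -(8*x*cos(x) + 2*x + 8*sin(x) + 12*sin(2*x))/((x + 2*sin(x))^2*(x + 6*sin(x))^2)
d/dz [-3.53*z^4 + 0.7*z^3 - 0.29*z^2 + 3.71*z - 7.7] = -14.12*z^3 + 2.1*z^2 - 0.58*z + 3.71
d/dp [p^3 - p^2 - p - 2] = 3*p^2 - 2*p - 1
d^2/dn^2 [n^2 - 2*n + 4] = 2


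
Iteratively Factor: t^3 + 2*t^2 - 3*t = (t)*(t^2 + 2*t - 3) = t*(t + 3)*(t - 1)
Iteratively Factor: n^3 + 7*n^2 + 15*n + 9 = (n + 3)*(n^2 + 4*n + 3) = (n + 1)*(n + 3)*(n + 3)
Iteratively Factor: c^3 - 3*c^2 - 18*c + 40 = (c - 2)*(c^2 - c - 20) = (c - 5)*(c - 2)*(c + 4)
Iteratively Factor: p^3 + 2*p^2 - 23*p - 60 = (p + 3)*(p^2 - p - 20) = (p + 3)*(p + 4)*(p - 5)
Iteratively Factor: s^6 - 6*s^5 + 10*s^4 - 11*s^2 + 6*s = (s - 2)*(s^5 - 4*s^4 + 2*s^3 + 4*s^2 - 3*s) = (s - 3)*(s - 2)*(s^4 - s^3 - s^2 + s) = (s - 3)*(s - 2)*(s - 1)*(s^3 - s) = s*(s - 3)*(s - 2)*(s - 1)*(s^2 - 1) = s*(s - 3)*(s - 2)*(s - 1)*(s + 1)*(s - 1)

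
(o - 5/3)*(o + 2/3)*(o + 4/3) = o^3 + o^2/3 - 22*o/9 - 40/27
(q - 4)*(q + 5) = q^2 + q - 20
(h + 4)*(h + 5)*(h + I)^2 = h^4 + 9*h^3 + 2*I*h^3 + 19*h^2 + 18*I*h^2 - 9*h + 40*I*h - 20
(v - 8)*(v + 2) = v^2 - 6*v - 16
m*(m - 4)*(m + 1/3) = m^3 - 11*m^2/3 - 4*m/3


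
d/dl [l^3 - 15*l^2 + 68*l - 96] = 3*l^2 - 30*l + 68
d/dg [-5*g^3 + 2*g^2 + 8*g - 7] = -15*g^2 + 4*g + 8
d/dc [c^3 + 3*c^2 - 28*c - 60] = 3*c^2 + 6*c - 28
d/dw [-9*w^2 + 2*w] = 2 - 18*w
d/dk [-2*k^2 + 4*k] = 4 - 4*k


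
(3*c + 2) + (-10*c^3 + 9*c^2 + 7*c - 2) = -10*c^3 + 9*c^2 + 10*c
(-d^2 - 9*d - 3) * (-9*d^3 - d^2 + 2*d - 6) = 9*d^5 + 82*d^4 + 34*d^3 - 9*d^2 + 48*d + 18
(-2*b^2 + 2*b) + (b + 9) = -2*b^2 + 3*b + 9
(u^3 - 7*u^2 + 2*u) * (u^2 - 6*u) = u^5 - 13*u^4 + 44*u^3 - 12*u^2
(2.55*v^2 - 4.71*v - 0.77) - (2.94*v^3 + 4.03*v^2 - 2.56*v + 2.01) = -2.94*v^3 - 1.48*v^2 - 2.15*v - 2.78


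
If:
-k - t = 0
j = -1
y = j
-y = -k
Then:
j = -1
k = -1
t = 1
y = -1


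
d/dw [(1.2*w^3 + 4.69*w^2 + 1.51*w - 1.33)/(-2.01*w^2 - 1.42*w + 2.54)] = (-2.412*w^4 - 3.408*w^3 + 5.5193*w^2 + 18.4786*w + 1.9468)/(4.0401*w^4 + 5.7084*w^3 - 8.1944*w^2 - 7.2136*w + 6.4516)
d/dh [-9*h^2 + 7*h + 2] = 7 - 18*h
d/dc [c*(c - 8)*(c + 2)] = 3*c^2 - 12*c - 16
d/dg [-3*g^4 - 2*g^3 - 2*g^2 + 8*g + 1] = -12*g^3 - 6*g^2 - 4*g + 8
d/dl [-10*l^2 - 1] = -20*l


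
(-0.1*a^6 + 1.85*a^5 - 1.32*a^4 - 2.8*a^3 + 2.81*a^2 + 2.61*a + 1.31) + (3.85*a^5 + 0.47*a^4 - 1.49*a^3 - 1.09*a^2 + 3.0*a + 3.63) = -0.1*a^6 + 5.7*a^5 - 0.85*a^4 - 4.29*a^3 + 1.72*a^2 + 5.61*a + 4.94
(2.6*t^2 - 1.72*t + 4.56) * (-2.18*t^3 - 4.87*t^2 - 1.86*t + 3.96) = -5.668*t^5 - 8.9124*t^4 - 6.4004*t^3 - 8.712*t^2 - 15.2928*t + 18.0576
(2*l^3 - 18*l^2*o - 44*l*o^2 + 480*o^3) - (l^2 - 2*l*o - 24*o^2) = 2*l^3 - 18*l^2*o - l^2 - 44*l*o^2 + 2*l*o + 480*o^3 + 24*o^2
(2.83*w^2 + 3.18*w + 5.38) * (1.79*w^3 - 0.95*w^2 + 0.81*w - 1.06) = 5.0657*w^5 + 3.0037*w^4 + 8.9015*w^3 - 5.535*w^2 + 0.987*w - 5.7028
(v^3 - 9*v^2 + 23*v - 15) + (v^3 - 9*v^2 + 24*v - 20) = 2*v^3 - 18*v^2 + 47*v - 35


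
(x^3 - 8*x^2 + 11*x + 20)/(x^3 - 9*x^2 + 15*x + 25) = (x - 4)/(x - 5)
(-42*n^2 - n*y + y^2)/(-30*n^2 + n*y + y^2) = (-7*n + y)/(-5*n + y)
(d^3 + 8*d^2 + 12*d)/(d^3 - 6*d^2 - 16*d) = (d + 6)/(d - 8)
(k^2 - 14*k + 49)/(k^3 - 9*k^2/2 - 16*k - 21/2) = 2*(k - 7)/(2*k^2 + 5*k + 3)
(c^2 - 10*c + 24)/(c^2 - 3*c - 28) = (-c^2 + 10*c - 24)/(-c^2 + 3*c + 28)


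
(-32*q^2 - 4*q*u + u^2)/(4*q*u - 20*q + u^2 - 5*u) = (-8*q + u)/(u - 5)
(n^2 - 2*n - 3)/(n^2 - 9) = (n + 1)/(n + 3)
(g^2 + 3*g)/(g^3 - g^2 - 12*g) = 1/(g - 4)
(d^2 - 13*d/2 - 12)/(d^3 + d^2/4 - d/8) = 4*(2*d^2 - 13*d - 24)/(d*(8*d^2 + 2*d - 1))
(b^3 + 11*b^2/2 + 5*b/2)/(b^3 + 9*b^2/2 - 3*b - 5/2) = b/(b - 1)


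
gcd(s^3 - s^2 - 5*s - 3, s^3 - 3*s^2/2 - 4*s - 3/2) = s^2 - 2*s - 3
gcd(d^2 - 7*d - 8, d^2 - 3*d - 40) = d - 8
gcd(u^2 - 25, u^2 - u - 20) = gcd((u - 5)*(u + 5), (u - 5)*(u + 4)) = u - 5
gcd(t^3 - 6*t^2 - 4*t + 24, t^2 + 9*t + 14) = t + 2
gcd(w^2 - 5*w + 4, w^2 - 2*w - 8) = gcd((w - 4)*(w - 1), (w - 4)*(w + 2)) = w - 4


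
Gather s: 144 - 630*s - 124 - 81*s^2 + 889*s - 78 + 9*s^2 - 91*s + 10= -72*s^2 + 168*s - 48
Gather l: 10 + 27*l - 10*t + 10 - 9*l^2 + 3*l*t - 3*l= -9*l^2 + l*(3*t + 24) - 10*t + 20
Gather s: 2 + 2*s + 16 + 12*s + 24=14*s + 42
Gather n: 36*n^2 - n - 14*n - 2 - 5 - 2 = 36*n^2 - 15*n - 9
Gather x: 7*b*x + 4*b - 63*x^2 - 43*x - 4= 4*b - 63*x^2 + x*(7*b - 43) - 4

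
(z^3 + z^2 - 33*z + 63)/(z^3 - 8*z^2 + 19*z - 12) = (z^2 + 4*z - 21)/(z^2 - 5*z + 4)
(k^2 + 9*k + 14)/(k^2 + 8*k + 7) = (k + 2)/(k + 1)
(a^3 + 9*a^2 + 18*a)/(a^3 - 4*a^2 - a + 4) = a*(a^2 + 9*a + 18)/(a^3 - 4*a^2 - a + 4)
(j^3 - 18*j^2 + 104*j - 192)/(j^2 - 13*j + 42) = (j^2 - 12*j + 32)/(j - 7)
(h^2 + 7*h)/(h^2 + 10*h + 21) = h/(h + 3)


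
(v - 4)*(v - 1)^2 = v^3 - 6*v^2 + 9*v - 4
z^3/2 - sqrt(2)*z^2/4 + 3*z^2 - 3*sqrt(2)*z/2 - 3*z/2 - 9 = (z/2 + sqrt(2)/2)*(z + 6)*(z - 3*sqrt(2)/2)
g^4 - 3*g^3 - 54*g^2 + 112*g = g*(g - 8)*(g - 2)*(g + 7)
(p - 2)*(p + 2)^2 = p^3 + 2*p^2 - 4*p - 8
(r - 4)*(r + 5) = r^2 + r - 20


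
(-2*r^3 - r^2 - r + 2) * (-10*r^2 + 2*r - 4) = 20*r^5 + 6*r^4 + 16*r^3 - 18*r^2 + 8*r - 8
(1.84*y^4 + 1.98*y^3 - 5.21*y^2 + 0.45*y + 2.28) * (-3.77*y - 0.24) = -6.9368*y^5 - 7.9062*y^4 + 19.1665*y^3 - 0.4461*y^2 - 8.7036*y - 0.5472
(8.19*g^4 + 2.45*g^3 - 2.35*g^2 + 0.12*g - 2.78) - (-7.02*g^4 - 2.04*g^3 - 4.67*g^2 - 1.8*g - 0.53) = 15.21*g^4 + 4.49*g^3 + 2.32*g^2 + 1.92*g - 2.25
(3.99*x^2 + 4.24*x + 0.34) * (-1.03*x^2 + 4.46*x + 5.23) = -4.1097*x^4 + 13.4282*x^3 + 39.4279*x^2 + 23.6916*x + 1.7782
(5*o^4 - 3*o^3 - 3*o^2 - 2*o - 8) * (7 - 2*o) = -10*o^5 + 41*o^4 - 15*o^3 - 17*o^2 + 2*o - 56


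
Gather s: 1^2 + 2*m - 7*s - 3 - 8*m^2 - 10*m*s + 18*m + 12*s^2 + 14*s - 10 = -8*m^2 + 20*m + 12*s^2 + s*(7 - 10*m) - 12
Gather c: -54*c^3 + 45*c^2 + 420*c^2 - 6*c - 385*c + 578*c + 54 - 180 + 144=-54*c^3 + 465*c^2 + 187*c + 18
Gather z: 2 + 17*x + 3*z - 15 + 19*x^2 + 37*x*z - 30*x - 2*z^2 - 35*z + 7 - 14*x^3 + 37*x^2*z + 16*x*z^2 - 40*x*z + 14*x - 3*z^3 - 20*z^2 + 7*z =-14*x^3 + 19*x^2 + x - 3*z^3 + z^2*(16*x - 22) + z*(37*x^2 - 3*x - 25) - 6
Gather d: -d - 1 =-d - 1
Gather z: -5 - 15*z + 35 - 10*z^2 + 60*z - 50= -10*z^2 + 45*z - 20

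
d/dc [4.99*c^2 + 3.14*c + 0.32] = 9.98*c + 3.14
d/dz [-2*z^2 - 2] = -4*z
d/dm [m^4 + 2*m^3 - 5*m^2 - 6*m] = 4*m^3 + 6*m^2 - 10*m - 6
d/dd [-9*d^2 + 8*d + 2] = 8 - 18*d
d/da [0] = 0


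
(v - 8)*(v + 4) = v^2 - 4*v - 32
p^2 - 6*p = p*(p - 6)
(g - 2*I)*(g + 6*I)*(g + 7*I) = g^3 + 11*I*g^2 - 16*g + 84*I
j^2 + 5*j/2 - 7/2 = (j - 1)*(j + 7/2)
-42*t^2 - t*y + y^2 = (-7*t + y)*(6*t + y)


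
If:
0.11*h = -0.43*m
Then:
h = -3.90909090909091*m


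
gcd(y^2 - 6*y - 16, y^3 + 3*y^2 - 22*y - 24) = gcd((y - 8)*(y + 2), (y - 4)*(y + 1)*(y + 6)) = 1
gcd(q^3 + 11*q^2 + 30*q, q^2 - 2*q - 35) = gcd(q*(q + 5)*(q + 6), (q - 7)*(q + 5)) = q + 5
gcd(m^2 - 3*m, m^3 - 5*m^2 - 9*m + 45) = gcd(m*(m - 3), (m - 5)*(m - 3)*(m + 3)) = m - 3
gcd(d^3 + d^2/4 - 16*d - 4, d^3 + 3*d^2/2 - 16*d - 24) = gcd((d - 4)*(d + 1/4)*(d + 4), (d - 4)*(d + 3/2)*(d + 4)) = d^2 - 16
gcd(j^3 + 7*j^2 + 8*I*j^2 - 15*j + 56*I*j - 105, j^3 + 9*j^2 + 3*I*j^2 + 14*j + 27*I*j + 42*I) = j^2 + j*(7 + 3*I) + 21*I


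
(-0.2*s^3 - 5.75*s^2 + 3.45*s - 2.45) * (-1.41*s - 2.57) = 0.282*s^4 + 8.6215*s^3 + 9.913*s^2 - 5.412*s + 6.2965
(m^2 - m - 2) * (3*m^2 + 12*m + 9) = 3*m^4 + 9*m^3 - 9*m^2 - 33*m - 18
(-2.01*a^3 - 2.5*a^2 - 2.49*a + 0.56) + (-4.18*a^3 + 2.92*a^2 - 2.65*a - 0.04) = -6.19*a^3 + 0.42*a^2 - 5.14*a + 0.52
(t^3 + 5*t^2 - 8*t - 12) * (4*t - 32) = 4*t^4 - 12*t^3 - 192*t^2 + 208*t + 384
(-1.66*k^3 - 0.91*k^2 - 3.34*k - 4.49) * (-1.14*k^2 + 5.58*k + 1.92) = 1.8924*k^5 - 8.2254*k^4 - 4.4574*k^3 - 15.2658*k^2 - 31.467*k - 8.6208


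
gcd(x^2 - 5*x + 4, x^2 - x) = x - 1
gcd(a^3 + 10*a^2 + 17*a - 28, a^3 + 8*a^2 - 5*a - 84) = a^2 + 11*a + 28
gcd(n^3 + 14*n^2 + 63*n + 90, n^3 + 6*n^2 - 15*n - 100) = n + 5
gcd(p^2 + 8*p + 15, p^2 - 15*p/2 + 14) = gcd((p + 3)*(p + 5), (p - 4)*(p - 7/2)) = 1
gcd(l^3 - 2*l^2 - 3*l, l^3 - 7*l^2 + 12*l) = l^2 - 3*l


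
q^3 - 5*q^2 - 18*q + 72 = (q - 6)*(q - 3)*(q + 4)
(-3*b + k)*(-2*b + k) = 6*b^2 - 5*b*k + k^2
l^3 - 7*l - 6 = (l - 3)*(l + 1)*(l + 2)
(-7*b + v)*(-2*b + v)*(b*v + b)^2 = 14*b^4*v^2 + 28*b^4*v + 14*b^4 - 9*b^3*v^3 - 18*b^3*v^2 - 9*b^3*v + b^2*v^4 + 2*b^2*v^3 + b^2*v^2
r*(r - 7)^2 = r^3 - 14*r^2 + 49*r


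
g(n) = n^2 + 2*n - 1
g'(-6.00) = -10.00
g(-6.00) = 23.00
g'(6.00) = 14.00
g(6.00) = 47.00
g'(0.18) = 2.36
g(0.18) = -0.61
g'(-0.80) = 0.40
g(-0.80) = -1.96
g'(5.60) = 13.20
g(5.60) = 41.56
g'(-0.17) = 1.66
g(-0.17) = -1.31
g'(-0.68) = 0.64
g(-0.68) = -1.90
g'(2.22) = 6.44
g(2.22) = 8.37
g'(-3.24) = -4.48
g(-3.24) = 3.02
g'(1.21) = 4.42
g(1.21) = 2.88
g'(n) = 2*n + 2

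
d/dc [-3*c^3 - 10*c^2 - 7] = c*(-9*c - 20)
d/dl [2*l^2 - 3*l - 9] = 4*l - 3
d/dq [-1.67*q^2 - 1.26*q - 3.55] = -3.34*q - 1.26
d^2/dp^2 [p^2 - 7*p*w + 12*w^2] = 2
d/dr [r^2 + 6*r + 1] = 2*r + 6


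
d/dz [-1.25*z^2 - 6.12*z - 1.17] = -2.5*z - 6.12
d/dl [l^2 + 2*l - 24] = 2*l + 2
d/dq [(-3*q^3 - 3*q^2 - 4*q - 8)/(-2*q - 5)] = (12*q^3 + 51*q^2 + 30*q + 4)/(4*q^2 + 20*q + 25)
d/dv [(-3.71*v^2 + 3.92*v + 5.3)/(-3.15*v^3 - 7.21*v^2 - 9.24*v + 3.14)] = (-11.6865*v^4 + 24.696*v^3 + 112.6286*v^2 + 53.1272*v + 61.2808)/(9.9225*v^6 + 45.423*v^5 + 110.1961*v^4 + 113.4588*v^3 + 40.0988*v^2 - 58.0272*v + 9.8596)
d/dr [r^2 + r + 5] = 2*r + 1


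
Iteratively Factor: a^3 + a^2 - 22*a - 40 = (a + 2)*(a^2 - a - 20) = (a - 5)*(a + 2)*(a + 4)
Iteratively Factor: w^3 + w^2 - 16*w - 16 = (w + 1)*(w^2 - 16) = (w - 4)*(w + 1)*(w + 4)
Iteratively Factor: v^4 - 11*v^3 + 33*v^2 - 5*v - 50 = (v - 5)*(v^3 - 6*v^2 + 3*v + 10) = (v - 5)*(v - 2)*(v^2 - 4*v - 5) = (v - 5)*(v - 2)*(v + 1)*(v - 5)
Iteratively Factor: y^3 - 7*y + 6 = (y + 3)*(y^2 - 3*y + 2) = (y - 1)*(y + 3)*(y - 2)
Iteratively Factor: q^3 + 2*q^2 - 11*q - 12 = (q + 4)*(q^2 - 2*q - 3) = (q + 1)*(q + 4)*(q - 3)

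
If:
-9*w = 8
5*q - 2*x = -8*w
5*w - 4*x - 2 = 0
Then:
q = 7/9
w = -8/9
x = -29/18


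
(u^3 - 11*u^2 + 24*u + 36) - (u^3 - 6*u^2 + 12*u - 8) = -5*u^2 + 12*u + 44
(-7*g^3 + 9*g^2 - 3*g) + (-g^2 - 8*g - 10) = -7*g^3 + 8*g^2 - 11*g - 10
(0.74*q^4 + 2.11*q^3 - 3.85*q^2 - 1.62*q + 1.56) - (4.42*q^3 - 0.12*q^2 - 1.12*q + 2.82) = 0.74*q^4 - 2.31*q^3 - 3.73*q^2 - 0.5*q - 1.26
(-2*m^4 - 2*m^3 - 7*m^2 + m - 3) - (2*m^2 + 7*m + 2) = -2*m^4 - 2*m^3 - 9*m^2 - 6*m - 5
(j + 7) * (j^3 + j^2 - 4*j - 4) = j^4 + 8*j^3 + 3*j^2 - 32*j - 28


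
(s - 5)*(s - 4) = s^2 - 9*s + 20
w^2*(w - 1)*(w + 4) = w^4 + 3*w^3 - 4*w^2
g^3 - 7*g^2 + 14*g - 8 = (g - 4)*(g - 2)*(g - 1)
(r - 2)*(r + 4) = r^2 + 2*r - 8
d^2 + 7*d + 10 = (d + 2)*(d + 5)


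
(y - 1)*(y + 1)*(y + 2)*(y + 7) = y^4 + 9*y^3 + 13*y^2 - 9*y - 14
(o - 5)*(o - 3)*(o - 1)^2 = o^4 - 10*o^3 + 32*o^2 - 38*o + 15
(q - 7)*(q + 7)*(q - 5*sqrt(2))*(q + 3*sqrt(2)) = q^4 - 2*sqrt(2)*q^3 - 79*q^2 + 98*sqrt(2)*q + 1470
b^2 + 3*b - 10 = (b - 2)*(b + 5)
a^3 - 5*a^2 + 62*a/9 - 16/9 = (a - 8/3)*(a - 2)*(a - 1/3)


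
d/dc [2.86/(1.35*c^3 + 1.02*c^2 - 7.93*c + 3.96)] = (-11.583*c^2 - 5.8344*c + 22.6798)/(1.35*c^3 + 1.02*c^2 - 7.93*c + 3.96)^2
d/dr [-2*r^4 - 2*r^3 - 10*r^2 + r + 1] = -8*r^3 - 6*r^2 - 20*r + 1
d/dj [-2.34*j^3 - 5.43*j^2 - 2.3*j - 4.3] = -7.02*j^2 - 10.86*j - 2.3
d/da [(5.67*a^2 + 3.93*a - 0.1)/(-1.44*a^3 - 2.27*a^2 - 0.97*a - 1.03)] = (8.1648*a^4 + 11.3184*a^3 + 2.9892*a^2 - 12.1342*a - 4.1449)/(2.0736*a^6 + 6.5376*a^5 + 7.9465*a^4 + 7.3702*a^3 + 5.6171*a^2 + 1.9982*a + 1.0609)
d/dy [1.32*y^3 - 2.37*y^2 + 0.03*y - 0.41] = 3.96*y^2 - 4.74*y + 0.03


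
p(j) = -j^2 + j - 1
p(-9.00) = -91.00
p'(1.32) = -1.64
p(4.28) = -15.04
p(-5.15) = -32.67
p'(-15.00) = 31.00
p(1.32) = -1.42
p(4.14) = -14.00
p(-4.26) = -23.41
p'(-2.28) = 5.56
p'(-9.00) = 19.00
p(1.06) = -1.06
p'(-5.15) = 11.30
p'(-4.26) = 9.52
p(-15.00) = -241.00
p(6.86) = -41.20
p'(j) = 1 - 2*j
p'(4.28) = -7.56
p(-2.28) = -8.48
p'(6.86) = -12.72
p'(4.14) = -7.28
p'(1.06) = -1.12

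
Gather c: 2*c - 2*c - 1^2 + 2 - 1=0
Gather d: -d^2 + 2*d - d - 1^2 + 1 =-d^2 + d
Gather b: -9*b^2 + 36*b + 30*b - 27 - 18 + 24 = -9*b^2 + 66*b - 21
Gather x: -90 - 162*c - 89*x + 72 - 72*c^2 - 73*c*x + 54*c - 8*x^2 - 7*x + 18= -72*c^2 - 108*c - 8*x^2 + x*(-73*c - 96)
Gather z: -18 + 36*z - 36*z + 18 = 0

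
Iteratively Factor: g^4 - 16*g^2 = (g + 4)*(g^3 - 4*g^2) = g*(g + 4)*(g^2 - 4*g) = g^2*(g + 4)*(g - 4)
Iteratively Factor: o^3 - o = (o)*(o^2 - 1) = o*(o - 1)*(o + 1)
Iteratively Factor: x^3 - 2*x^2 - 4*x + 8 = (x - 2)*(x^2 - 4) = (x - 2)*(x + 2)*(x - 2)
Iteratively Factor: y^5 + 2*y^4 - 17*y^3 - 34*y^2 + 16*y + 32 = (y + 2)*(y^4 - 17*y^2 + 16) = (y + 1)*(y + 2)*(y^3 - y^2 - 16*y + 16) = (y - 1)*(y + 1)*(y + 2)*(y^2 - 16) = (y - 1)*(y + 1)*(y + 2)*(y + 4)*(y - 4)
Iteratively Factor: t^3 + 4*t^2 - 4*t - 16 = (t + 4)*(t^2 - 4) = (t + 2)*(t + 4)*(t - 2)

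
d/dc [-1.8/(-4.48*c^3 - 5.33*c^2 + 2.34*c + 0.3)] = (-24.192*c^2 - 19.188*c + 4.212)/(4.48*c^3 + 5.33*c^2 - 2.34*c - 0.3)^2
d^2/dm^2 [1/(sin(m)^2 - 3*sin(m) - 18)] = (-4*sin(m)^4 + 9*sin(m)^3 - 75*sin(m)^2 + 36*sin(m) + 54)/((sin(m) - 6)^3*(sin(m) + 3)^3)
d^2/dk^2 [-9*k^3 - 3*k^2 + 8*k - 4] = -54*k - 6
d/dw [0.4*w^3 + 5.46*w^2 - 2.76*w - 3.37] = 1.2*w^2 + 10.92*w - 2.76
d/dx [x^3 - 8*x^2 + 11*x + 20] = 3*x^2 - 16*x + 11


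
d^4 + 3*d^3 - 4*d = d*(d - 1)*(d + 2)^2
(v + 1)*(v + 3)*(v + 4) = v^3 + 8*v^2 + 19*v + 12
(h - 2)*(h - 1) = h^2 - 3*h + 2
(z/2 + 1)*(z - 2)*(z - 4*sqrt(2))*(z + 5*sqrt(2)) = z^4/2 + sqrt(2)*z^3/2 - 22*z^2 - 2*sqrt(2)*z + 80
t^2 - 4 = (t - 2)*(t + 2)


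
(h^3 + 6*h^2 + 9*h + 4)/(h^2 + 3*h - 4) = (h^2 + 2*h + 1)/(h - 1)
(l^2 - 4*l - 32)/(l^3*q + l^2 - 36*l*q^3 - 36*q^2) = (l^2 - 4*l - 32)/(l^3*q + l^2 - 36*l*q^3 - 36*q^2)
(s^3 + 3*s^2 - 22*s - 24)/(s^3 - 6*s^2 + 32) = (s^2 + 7*s + 6)/(s^2 - 2*s - 8)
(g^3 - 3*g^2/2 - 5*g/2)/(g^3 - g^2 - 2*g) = (g - 5/2)/(g - 2)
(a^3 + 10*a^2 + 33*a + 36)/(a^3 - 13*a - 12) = (a^2 + 7*a + 12)/(a^2 - 3*a - 4)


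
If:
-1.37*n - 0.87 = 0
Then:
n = -0.64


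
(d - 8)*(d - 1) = d^2 - 9*d + 8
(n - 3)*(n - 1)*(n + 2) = n^3 - 2*n^2 - 5*n + 6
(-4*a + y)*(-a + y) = 4*a^2 - 5*a*y + y^2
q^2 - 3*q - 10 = (q - 5)*(q + 2)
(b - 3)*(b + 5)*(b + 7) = b^3 + 9*b^2 - b - 105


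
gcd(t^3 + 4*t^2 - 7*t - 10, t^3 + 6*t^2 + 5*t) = t^2 + 6*t + 5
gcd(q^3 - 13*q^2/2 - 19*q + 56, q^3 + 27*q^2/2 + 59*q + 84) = q + 7/2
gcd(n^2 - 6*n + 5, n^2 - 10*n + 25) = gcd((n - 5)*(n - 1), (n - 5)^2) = n - 5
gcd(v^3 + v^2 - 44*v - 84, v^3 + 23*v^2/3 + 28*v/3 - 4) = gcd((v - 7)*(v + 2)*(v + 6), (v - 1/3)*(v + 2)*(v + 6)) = v^2 + 8*v + 12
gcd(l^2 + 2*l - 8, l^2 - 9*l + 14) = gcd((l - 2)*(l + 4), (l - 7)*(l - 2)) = l - 2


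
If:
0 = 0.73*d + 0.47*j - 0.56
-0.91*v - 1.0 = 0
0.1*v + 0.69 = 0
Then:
No Solution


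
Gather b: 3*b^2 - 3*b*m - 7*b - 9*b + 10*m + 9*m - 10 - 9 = 3*b^2 + b*(-3*m - 16) + 19*m - 19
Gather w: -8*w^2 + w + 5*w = -8*w^2 + 6*w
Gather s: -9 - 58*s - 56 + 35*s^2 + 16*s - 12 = 35*s^2 - 42*s - 77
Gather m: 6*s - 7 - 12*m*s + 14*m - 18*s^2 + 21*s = m*(14 - 12*s) - 18*s^2 + 27*s - 7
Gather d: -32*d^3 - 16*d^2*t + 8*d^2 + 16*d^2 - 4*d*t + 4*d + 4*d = -32*d^3 + d^2*(24 - 16*t) + d*(8 - 4*t)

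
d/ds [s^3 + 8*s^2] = s*(3*s + 16)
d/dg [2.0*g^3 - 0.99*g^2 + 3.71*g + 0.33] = 6.0*g^2 - 1.98*g + 3.71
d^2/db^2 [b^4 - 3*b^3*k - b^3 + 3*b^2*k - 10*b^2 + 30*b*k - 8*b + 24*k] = 12*b^2 - 18*b*k - 6*b + 6*k - 20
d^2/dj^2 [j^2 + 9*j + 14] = 2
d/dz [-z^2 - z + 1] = -2*z - 1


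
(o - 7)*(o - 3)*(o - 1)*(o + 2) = o^4 - 9*o^3 + 9*o^2 + 41*o - 42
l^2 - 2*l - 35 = (l - 7)*(l + 5)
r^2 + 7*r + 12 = (r + 3)*(r + 4)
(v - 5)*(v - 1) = v^2 - 6*v + 5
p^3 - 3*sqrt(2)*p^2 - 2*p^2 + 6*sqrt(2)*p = p*(p - 2)*(p - 3*sqrt(2))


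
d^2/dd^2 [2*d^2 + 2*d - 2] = 4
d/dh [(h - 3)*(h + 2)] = 2*h - 1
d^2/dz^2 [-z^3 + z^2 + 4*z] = 2 - 6*z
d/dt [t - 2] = 1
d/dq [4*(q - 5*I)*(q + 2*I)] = 8*q - 12*I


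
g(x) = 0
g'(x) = 0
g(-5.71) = 0.00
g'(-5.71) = 0.00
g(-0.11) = 0.00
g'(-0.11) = 0.00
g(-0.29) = 0.00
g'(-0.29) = 0.00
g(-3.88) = 0.00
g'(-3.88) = 0.00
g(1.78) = 0.00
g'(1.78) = 0.00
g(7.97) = 0.00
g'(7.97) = 0.00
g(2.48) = 0.00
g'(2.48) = 0.00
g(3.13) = 0.00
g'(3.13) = 0.00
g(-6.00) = 0.00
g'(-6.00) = 0.00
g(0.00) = 0.00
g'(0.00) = 0.00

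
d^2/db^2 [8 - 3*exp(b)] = -3*exp(b)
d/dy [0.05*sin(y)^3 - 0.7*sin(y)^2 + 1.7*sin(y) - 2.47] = (0.15*sin(y)^2 - 1.4*sin(y) + 1.7)*cos(y)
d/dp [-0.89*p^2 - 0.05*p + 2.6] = -1.78*p - 0.05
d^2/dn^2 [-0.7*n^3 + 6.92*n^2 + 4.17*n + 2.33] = 13.84 - 4.2*n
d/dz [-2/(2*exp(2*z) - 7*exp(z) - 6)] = (8*exp(z) - 14)*exp(z)/(-2*exp(2*z) + 7*exp(z) + 6)^2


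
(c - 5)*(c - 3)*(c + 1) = c^3 - 7*c^2 + 7*c + 15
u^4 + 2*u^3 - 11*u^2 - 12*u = u*(u - 3)*(u + 1)*(u + 4)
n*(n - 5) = n^2 - 5*n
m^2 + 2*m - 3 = (m - 1)*(m + 3)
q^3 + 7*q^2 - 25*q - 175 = (q - 5)*(q + 5)*(q + 7)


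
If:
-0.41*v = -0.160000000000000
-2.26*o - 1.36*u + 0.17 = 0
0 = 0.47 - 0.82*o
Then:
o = 0.57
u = -0.83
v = 0.39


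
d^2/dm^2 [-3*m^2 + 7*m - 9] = -6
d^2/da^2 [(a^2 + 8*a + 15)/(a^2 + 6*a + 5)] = 4/(a^3 + 3*a^2 + 3*a + 1)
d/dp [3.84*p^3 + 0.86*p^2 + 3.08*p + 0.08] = 11.52*p^2 + 1.72*p + 3.08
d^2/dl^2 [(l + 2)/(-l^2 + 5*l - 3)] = 2*(3*(l - 1)*(l^2 - 5*l + 3) - (l + 2)*(2*l - 5)^2)/(l^2 - 5*l + 3)^3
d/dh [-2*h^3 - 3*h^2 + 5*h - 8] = -6*h^2 - 6*h + 5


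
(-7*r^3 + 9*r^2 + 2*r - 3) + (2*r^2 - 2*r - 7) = -7*r^3 + 11*r^2 - 10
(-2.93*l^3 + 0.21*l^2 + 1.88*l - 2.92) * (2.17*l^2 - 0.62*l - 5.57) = -6.3581*l^5 + 2.2723*l^4 + 20.2695*l^3 - 8.6717*l^2 - 8.6612*l + 16.2644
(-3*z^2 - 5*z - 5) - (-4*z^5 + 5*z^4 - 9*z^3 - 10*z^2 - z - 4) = 4*z^5 - 5*z^4 + 9*z^3 + 7*z^2 - 4*z - 1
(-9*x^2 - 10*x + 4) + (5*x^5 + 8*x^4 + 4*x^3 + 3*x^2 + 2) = 5*x^5 + 8*x^4 + 4*x^3 - 6*x^2 - 10*x + 6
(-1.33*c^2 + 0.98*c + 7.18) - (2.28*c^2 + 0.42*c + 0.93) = -3.61*c^2 + 0.56*c + 6.25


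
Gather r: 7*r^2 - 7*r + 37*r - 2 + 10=7*r^2 + 30*r + 8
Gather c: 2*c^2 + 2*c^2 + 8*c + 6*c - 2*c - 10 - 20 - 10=4*c^2 + 12*c - 40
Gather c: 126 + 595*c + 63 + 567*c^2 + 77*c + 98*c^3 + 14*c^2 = 98*c^3 + 581*c^2 + 672*c + 189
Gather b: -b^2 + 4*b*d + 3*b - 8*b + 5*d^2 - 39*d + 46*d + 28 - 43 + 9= -b^2 + b*(4*d - 5) + 5*d^2 + 7*d - 6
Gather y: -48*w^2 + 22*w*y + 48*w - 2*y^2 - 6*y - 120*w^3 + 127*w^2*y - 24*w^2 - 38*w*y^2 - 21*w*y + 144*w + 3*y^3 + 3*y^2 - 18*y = -120*w^3 - 72*w^2 + 192*w + 3*y^3 + y^2*(1 - 38*w) + y*(127*w^2 + w - 24)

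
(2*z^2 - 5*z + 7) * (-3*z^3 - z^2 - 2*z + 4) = -6*z^5 + 13*z^4 - 20*z^3 + 11*z^2 - 34*z + 28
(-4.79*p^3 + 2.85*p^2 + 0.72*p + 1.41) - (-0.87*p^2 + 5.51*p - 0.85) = -4.79*p^3 + 3.72*p^2 - 4.79*p + 2.26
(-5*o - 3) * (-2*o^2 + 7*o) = 10*o^3 - 29*o^2 - 21*o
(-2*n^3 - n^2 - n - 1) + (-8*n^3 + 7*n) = -10*n^3 - n^2 + 6*n - 1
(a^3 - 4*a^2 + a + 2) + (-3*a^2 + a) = a^3 - 7*a^2 + 2*a + 2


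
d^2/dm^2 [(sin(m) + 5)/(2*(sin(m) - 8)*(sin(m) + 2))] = (-sin(m)^5 - 26*sin(m)^4 - 4*sin(m)^3 - 374*sin(m)^2 + 140*sin(m) + 328)/(2*(sin(m) - 8)^3*(sin(m) + 2)^3)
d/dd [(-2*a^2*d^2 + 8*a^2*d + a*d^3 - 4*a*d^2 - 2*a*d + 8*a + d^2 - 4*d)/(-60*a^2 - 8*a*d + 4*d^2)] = (60*a^4*d - 120*a^4 - 41*a^3*d^2 + 120*a^3*d + 30*a^3 - 4*a^2*d^3 - 30*a^2*d + 76*a^2 + a*d^4 - 16*a*d + 4*d^2)/(4*(225*a^4 + 60*a^3*d - 26*a^2*d^2 - 4*a*d^3 + d^4))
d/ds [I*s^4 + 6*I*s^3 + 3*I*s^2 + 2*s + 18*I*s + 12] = 4*I*s^3 + 18*I*s^2 + 6*I*s + 2 + 18*I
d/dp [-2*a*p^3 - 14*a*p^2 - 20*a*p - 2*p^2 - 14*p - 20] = -6*a*p^2 - 28*a*p - 20*a - 4*p - 14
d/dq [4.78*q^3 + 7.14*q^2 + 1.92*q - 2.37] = 14.34*q^2 + 14.28*q + 1.92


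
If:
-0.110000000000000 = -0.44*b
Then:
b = 0.25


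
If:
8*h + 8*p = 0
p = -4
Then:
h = 4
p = -4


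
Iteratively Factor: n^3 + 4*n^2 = (n + 4)*(n^2) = n*(n + 4)*(n)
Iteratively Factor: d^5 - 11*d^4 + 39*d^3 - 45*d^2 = (d)*(d^4 - 11*d^3 + 39*d^2 - 45*d) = d^2*(d^3 - 11*d^2 + 39*d - 45) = d^2*(d - 3)*(d^2 - 8*d + 15) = d^2*(d - 3)^2*(d - 5)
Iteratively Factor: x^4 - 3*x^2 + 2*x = (x + 2)*(x^3 - 2*x^2 + x) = (x - 1)*(x + 2)*(x^2 - x) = (x - 1)^2*(x + 2)*(x)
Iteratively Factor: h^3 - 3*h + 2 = (h - 1)*(h^2 + h - 2) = (h - 1)*(h + 2)*(h - 1)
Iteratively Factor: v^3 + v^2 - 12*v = (v - 3)*(v^2 + 4*v) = v*(v - 3)*(v + 4)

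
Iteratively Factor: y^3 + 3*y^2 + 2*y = (y + 2)*(y^2 + y) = y*(y + 2)*(y + 1)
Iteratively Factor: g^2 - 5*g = (g)*(g - 5)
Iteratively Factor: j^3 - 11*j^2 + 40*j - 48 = (j - 3)*(j^2 - 8*j + 16) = (j - 4)*(j - 3)*(j - 4)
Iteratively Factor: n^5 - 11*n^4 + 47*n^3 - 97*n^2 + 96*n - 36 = (n - 1)*(n^4 - 10*n^3 + 37*n^2 - 60*n + 36) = (n - 3)*(n - 1)*(n^3 - 7*n^2 + 16*n - 12) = (n - 3)*(n - 2)*(n - 1)*(n^2 - 5*n + 6) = (n - 3)^2*(n - 2)*(n - 1)*(n - 2)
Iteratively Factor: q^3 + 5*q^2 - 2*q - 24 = (q + 3)*(q^2 + 2*q - 8) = (q - 2)*(q + 3)*(q + 4)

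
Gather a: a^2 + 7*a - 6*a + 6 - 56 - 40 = a^2 + a - 90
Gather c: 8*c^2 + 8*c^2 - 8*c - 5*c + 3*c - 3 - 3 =16*c^2 - 10*c - 6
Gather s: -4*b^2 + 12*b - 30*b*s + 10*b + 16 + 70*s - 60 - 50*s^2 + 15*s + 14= -4*b^2 + 22*b - 50*s^2 + s*(85 - 30*b) - 30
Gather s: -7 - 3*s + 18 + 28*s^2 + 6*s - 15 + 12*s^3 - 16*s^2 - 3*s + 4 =12*s^3 + 12*s^2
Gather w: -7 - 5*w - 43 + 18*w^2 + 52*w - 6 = 18*w^2 + 47*w - 56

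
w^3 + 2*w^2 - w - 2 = (w - 1)*(w + 1)*(w + 2)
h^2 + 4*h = h*(h + 4)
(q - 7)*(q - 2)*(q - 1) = q^3 - 10*q^2 + 23*q - 14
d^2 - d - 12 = (d - 4)*(d + 3)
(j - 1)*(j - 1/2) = j^2 - 3*j/2 + 1/2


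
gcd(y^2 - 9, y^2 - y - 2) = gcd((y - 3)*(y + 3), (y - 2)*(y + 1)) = 1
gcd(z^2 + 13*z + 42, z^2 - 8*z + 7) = 1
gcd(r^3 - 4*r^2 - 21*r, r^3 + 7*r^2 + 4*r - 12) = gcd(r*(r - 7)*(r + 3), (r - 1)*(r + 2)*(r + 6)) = 1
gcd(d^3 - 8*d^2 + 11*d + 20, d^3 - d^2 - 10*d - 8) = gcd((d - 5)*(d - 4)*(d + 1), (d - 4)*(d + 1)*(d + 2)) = d^2 - 3*d - 4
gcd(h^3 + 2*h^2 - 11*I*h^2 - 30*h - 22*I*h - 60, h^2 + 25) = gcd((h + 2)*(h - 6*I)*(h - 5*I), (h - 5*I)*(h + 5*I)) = h - 5*I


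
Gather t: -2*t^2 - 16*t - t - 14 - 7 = -2*t^2 - 17*t - 21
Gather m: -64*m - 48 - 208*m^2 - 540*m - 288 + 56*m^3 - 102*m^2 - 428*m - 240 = 56*m^3 - 310*m^2 - 1032*m - 576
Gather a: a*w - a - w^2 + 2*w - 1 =a*(w - 1) - w^2 + 2*w - 1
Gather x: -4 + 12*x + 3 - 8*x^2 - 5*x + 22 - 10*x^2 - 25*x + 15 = -18*x^2 - 18*x + 36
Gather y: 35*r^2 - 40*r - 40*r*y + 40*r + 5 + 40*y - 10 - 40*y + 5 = 35*r^2 - 40*r*y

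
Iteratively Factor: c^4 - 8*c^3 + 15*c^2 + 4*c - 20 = (c - 2)*(c^3 - 6*c^2 + 3*c + 10) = (c - 5)*(c - 2)*(c^2 - c - 2) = (c - 5)*(c - 2)*(c + 1)*(c - 2)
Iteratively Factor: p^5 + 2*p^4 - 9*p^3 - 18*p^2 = (p)*(p^4 + 2*p^3 - 9*p^2 - 18*p) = p*(p + 2)*(p^3 - 9*p) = p^2*(p + 2)*(p^2 - 9) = p^2*(p - 3)*(p + 2)*(p + 3)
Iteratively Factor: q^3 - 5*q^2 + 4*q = (q)*(q^2 - 5*q + 4) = q*(q - 1)*(q - 4)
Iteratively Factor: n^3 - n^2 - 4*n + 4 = (n - 2)*(n^2 + n - 2) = (n - 2)*(n + 2)*(n - 1)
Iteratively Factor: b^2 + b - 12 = (b - 3)*(b + 4)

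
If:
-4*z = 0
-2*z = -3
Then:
No Solution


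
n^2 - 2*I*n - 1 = (n - I)^2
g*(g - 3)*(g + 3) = g^3 - 9*g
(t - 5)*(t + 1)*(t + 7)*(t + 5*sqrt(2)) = t^4 + 3*t^3 + 5*sqrt(2)*t^3 - 33*t^2 + 15*sqrt(2)*t^2 - 165*sqrt(2)*t - 35*t - 175*sqrt(2)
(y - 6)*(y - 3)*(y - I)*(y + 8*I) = y^4 - 9*y^3 + 7*I*y^3 + 26*y^2 - 63*I*y^2 - 72*y + 126*I*y + 144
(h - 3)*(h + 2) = h^2 - h - 6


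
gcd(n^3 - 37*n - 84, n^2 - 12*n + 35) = n - 7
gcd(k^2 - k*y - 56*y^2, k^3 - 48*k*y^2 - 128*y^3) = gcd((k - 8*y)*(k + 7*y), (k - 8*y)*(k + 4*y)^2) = -k + 8*y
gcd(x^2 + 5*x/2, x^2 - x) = x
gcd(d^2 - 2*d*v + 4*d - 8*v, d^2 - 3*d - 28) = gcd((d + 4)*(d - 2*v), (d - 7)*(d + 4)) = d + 4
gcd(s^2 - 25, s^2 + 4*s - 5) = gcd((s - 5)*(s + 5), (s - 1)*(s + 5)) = s + 5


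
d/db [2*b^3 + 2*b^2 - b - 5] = 6*b^2 + 4*b - 1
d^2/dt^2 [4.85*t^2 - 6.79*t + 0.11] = 9.70000000000000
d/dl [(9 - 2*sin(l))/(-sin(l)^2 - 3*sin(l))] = (18*sin(l) + cos(2*l) + 26)*cos(l)/((sin(l) + 3)^2*sin(l)^2)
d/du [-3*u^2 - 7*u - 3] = -6*u - 7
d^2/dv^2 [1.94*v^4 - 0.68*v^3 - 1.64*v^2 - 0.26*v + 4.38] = 23.28*v^2 - 4.08*v - 3.28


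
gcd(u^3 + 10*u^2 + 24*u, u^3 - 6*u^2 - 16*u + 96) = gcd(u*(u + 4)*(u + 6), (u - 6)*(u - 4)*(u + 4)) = u + 4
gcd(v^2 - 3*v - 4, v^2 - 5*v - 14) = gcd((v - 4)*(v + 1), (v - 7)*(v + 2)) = 1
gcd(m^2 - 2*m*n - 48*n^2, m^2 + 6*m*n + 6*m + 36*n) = m + 6*n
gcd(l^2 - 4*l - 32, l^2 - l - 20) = l + 4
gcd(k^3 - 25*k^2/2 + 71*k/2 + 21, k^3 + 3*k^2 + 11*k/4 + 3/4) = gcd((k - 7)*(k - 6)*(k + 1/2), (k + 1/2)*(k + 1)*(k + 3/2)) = k + 1/2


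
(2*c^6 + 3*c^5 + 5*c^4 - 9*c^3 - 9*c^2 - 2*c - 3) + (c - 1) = 2*c^6 + 3*c^5 + 5*c^4 - 9*c^3 - 9*c^2 - c - 4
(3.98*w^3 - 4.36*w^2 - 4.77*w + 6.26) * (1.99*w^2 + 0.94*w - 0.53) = 7.9202*w^5 - 4.9352*w^4 - 15.7001*w^3 + 10.2844*w^2 + 8.4125*w - 3.3178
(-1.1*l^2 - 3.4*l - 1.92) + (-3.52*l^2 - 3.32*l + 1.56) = -4.62*l^2 - 6.72*l - 0.36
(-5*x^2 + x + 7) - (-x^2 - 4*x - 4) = -4*x^2 + 5*x + 11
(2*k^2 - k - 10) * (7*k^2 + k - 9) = 14*k^4 - 5*k^3 - 89*k^2 - k + 90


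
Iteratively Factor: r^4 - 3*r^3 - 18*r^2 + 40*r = (r - 5)*(r^3 + 2*r^2 - 8*r) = (r - 5)*(r - 2)*(r^2 + 4*r) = r*(r - 5)*(r - 2)*(r + 4)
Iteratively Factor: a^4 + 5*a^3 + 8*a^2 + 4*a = (a)*(a^3 + 5*a^2 + 8*a + 4) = a*(a + 2)*(a^2 + 3*a + 2) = a*(a + 2)^2*(a + 1)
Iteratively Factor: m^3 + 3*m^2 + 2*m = (m + 1)*(m^2 + 2*m) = (m + 1)*(m + 2)*(m)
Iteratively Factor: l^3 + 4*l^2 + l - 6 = (l - 1)*(l^2 + 5*l + 6) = (l - 1)*(l + 2)*(l + 3)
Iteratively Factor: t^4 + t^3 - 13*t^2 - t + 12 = (t - 1)*(t^3 + 2*t^2 - 11*t - 12) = (t - 3)*(t - 1)*(t^2 + 5*t + 4) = (t - 3)*(t - 1)*(t + 1)*(t + 4)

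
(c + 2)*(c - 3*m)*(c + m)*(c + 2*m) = c^4 + 2*c^3 - 7*c^2*m^2 - 6*c*m^3 - 14*c*m^2 - 12*m^3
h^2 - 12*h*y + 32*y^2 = (h - 8*y)*(h - 4*y)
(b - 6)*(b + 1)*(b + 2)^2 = b^4 - b^3 - 22*b^2 - 44*b - 24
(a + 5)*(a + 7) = a^2 + 12*a + 35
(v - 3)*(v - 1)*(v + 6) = v^3 + 2*v^2 - 21*v + 18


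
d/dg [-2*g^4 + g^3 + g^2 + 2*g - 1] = -8*g^3 + 3*g^2 + 2*g + 2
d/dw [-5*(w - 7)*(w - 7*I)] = -10*w + 35 + 35*I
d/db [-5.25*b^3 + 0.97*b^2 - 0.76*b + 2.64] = -15.75*b^2 + 1.94*b - 0.76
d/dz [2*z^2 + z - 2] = 4*z + 1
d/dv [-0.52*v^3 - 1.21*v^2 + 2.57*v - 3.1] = -1.56*v^2 - 2.42*v + 2.57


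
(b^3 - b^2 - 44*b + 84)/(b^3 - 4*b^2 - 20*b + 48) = (b + 7)/(b + 4)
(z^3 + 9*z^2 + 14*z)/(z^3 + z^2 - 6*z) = (z^2 + 9*z + 14)/(z^2 + z - 6)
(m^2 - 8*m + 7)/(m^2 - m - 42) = (m - 1)/(m + 6)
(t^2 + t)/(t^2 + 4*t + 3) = t/(t + 3)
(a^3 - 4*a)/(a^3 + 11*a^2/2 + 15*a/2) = 2*(a^2 - 4)/(2*a^2 + 11*a + 15)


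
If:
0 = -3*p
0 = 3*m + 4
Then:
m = -4/3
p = 0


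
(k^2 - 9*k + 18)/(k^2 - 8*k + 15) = (k - 6)/(k - 5)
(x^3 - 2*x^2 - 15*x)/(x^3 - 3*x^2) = (x^2 - 2*x - 15)/(x*(x - 3))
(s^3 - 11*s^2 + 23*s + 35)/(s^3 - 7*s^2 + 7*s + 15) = (s - 7)/(s - 3)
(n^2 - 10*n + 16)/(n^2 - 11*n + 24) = (n - 2)/(n - 3)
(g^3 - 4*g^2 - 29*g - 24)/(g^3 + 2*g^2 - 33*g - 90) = (g^2 - 7*g - 8)/(g^2 - g - 30)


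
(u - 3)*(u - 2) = u^2 - 5*u + 6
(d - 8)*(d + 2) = d^2 - 6*d - 16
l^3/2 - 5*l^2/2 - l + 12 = (l/2 + 1)*(l - 4)*(l - 3)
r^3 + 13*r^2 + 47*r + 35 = (r + 1)*(r + 5)*(r + 7)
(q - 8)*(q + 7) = q^2 - q - 56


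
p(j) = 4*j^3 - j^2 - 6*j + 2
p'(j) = 12*j^2 - 2*j - 6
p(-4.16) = -278.31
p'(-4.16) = 209.99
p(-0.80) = 4.11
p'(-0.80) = 3.28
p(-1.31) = -0.85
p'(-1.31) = 17.21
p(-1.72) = -10.99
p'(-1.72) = 32.94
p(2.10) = 22.03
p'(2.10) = 42.72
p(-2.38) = -43.31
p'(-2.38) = 66.73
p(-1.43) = -3.16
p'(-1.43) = 21.40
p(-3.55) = -168.26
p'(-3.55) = 152.33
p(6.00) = 794.00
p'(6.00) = 414.00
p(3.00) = 83.00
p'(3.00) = 96.00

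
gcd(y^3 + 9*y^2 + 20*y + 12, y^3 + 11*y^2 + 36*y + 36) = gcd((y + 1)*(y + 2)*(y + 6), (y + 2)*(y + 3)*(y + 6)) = y^2 + 8*y + 12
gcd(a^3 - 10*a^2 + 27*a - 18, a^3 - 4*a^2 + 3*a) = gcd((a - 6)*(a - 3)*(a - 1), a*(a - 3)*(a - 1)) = a^2 - 4*a + 3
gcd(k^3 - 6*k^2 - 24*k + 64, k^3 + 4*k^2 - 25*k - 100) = k + 4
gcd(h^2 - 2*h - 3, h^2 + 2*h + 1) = h + 1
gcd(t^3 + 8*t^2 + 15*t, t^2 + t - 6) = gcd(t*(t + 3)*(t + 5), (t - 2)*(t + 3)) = t + 3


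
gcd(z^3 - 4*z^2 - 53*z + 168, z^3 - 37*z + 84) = z^2 + 4*z - 21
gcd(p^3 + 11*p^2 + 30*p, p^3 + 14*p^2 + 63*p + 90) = p^2 + 11*p + 30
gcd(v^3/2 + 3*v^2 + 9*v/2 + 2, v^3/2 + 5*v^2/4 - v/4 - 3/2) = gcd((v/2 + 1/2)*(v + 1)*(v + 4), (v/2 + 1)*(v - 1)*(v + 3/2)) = 1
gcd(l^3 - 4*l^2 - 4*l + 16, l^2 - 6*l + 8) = l^2 - 6*l + 8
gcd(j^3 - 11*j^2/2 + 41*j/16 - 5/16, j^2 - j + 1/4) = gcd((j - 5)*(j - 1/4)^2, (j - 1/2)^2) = 1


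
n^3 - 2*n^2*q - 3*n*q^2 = n*(n - 3*q)*(n + q)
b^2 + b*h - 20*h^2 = (b - 4*h)*(b + 5*h)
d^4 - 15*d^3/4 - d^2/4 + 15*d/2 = d*(d - 3)*(d - 2)*(d + 5/4)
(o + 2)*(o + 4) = o^2 + 6*o + 8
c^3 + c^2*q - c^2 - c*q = c*(c - 1)*(c + q)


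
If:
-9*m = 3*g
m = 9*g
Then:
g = 0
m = 0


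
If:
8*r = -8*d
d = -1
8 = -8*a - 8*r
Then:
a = -2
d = -1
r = 1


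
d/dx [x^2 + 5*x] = 2*x + 5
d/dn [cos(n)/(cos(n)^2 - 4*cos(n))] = sin(n)/(cos(n) - 4)^2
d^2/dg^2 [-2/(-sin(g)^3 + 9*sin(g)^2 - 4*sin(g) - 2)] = 2*(-9*sin(g)^6 + 99*sin(g)^5 - 320*sin(g)^4 - 18*sin(g)^3 + 422*sin(g)^2 - 220*sin(g) + 68)/(sin(g)^3 - 9*sin(g)^2 + 4*sin(g) + 2)^3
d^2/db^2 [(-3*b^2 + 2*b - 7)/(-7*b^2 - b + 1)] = 2*(-119*b^3 + 1092*b^2 + 105*b + 57)/(343*b^6 + 147*b^5 - 126*b^4 - 41*b^3 + 18*b^2 + 3*b - 1)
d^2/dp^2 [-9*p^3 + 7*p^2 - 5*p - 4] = 14 - 54*p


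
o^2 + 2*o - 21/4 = (o - 3/2)*(o + 7/2)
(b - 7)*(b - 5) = b^2 - 12*b + 35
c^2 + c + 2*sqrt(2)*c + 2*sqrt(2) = (c + 1)*(c + 2*sqrt(2))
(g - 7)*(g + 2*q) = g^2 + 2*g*q - 7*g - 14*q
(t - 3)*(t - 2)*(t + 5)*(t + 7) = t^4 + 7*t^3 - 19*t^2 - 103*t + 210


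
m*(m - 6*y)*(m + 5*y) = m^3 - m^2*y - 30*m*y^2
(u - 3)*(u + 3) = u^2 - 9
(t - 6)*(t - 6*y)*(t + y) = t^3 - 5*t^2*y - 6*t^2 - 6*t*y^2 + 30*t*y + 36*y^2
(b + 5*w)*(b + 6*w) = b^2 + 11*b*w + 30*w^2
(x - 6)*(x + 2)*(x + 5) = x^3 + x^2 - 32*x - 60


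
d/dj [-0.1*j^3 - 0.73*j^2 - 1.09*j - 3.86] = -0.3*j^2 - 1.46*j - 1.09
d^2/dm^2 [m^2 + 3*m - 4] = 2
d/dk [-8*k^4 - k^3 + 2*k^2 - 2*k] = -32*k^3 - 3*k^2 + 4*k - 2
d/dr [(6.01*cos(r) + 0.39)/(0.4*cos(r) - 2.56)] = 15.5416*sin(r)/(0.4*cos(r) - 2.56)^2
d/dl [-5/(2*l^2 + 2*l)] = 5*(2*l + 1)/(2*l^2*(l + 1)^2)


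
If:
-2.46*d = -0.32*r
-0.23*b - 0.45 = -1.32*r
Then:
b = 5.73913043478261*r - 1.95652173913043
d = 0.130081300813008*r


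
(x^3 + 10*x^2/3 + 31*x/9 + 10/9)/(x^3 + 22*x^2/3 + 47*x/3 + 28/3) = (9*x^2 + 21*x + 10)/(3*(3*x^2 + 19*x + 28))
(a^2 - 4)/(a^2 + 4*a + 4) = (a - 2)/(a + 2)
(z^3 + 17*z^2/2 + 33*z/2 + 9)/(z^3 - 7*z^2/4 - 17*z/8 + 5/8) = 4*(2*z^2 + 15*z + 18)/(8*z^2 - 22*z + 5)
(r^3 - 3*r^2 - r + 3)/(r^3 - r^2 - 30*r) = (-r^3 + 3*r^2 + r - 3)/(r*(-r^2 + r + 30))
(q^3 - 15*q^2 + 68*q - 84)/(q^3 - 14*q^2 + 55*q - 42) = (q - 2)/(q - 1)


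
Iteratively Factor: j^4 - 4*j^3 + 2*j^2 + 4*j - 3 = (j + 1)*(j^3 - 5*j^2 + 7*j - 3) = (j - 3)*(j + 1)*(j^2 - 2*j + 1) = (j - 3)*(j - 1)*(j + 1)*(j - 1)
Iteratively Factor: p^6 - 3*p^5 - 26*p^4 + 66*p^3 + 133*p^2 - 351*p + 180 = (p - 3)*(p^5 - 26*p^3 - 12*p^2 + 97*p - 60) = (p - 5)*(p - 3)*(p^4 + 5*p^3 - p^2 - 17*p + 12) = (p - 5)*(p - 3)*(p + 3)*(p^3 + 2*p^2 - 7*p + 4) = (p - 5)*(p - 3)*(p - 1)*(p + 3)*(p^2 + 3*p - 4) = (p - 5)*(p - 3)*(p - 1)^2*(p + 3)*(p + 4)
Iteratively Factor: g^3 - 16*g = (g + 4)*(g^2 - 4*g) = g*(g + 4)*(g - 4)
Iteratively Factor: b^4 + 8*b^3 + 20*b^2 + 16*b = (b + 4)*(b^3 + 4*b^2 + 4*b) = (b + 2)*(b + 4)*(b^2 + 2*b) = b*(b + 2)*(b + 4)*(b + 2)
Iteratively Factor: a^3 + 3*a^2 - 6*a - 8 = (a - 2)*(a^2 + 5*a + 4) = (a - 2)*(a + 4)*(a + 1)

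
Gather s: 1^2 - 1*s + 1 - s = 2 - 2*s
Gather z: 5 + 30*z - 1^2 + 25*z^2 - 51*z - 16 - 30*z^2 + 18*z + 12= -5*z^2 - 3*z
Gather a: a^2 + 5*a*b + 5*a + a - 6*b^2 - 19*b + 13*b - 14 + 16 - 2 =a^2 + a*(5*b + 6) - 6*b^2 - 6*b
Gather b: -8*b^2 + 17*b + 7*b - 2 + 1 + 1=-8*b^2 + 24*b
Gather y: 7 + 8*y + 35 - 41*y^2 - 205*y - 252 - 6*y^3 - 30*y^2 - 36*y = -6*y^3 - 71*y^2 - 233*y - 210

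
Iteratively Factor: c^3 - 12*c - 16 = (c + 2)*(c^2 - 2*c - 8) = (c - 4)*(c + 2)*(c + 2)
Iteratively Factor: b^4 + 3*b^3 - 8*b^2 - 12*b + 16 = (b - 2)*(b^3 + 5*b^2 + 2*b - 8) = (b - 2)*(b - 1)*(b^2 + 6*b + 8) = (b - 2)*(b - 1)*(b + 4)*(b + 2)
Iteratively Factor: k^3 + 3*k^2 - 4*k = (k + 4)*(k^2 - k) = k*(k + 4)*(k - 1)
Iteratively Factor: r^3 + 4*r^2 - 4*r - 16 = (r + 4)*(r^2 - 4) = (r - 2)*(r + 4)*(r + 2)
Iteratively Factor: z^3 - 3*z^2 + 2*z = (z - 2)*(z^2 - z) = z*(z - 2)*(z - 1)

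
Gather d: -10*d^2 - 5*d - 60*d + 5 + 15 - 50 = -10*d^2 - 65*d - 30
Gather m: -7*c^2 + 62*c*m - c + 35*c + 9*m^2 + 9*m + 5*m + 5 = -7*c^2 + 34*c + 9*m^2 + m*(62*c + 14) + 5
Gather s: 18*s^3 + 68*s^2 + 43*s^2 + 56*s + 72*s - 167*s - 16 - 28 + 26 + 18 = 18*s^3 + 111*s^2 - 39*s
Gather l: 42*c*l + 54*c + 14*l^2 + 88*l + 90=54*c + 14*l^2 + l*(42*c + 88) + 90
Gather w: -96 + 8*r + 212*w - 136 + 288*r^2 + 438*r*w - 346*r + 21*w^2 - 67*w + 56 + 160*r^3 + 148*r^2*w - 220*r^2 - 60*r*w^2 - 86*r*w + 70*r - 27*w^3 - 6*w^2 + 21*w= 160*r^3 + 68*r^2 - 268*r - 27*w^3 + w^2*(15 - 60*r) + w*(148*r^2 + 352*r + 166) - 176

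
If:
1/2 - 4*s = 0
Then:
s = 1/8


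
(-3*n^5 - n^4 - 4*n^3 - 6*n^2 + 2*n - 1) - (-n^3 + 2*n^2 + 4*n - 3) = -3*n^5 - n^4 - 3*n^3 - 8*n^2 - 2*n + 2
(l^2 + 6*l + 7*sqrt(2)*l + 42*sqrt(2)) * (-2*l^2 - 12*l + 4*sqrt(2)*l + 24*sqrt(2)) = -2*l^4 - 24*l^3 - 10*sqrt(2)*l^3 - 120*sqrt(2)*l^2 - 16*l^2 - 360*sqrt(2)*l + 672*l + 2016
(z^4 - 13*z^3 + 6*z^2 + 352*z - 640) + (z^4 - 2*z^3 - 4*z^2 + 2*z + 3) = 2*z^4 - 15*z^3 + 2*z^2 + 354*z - 637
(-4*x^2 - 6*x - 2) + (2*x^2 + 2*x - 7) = -2*x^2 - 4*x - 9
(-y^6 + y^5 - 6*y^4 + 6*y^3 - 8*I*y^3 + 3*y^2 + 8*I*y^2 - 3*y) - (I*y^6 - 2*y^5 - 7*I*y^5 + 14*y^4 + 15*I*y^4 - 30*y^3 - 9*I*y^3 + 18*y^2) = -y^6 - I*y^6 + 3*y^5 + 7*I*y^5 - 20*y^4 - 15*I*y^4 + 36*y^3 + I*y^3 - 15*y^2 + 8*I*y^2 - 3*y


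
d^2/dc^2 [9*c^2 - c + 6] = 18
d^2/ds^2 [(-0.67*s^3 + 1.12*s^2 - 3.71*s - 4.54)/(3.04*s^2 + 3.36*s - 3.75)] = (7.105427357601e-15*s^4 - 121.856992*s^3 - 124.481184*s^2 - 588.535506*s - 268.013568)/(28.094464*s^6 + 93.155328*s^5 - 1.00684800000001*s^4 - 191.890944*s^3 + 1.24200000000002*s^2 + 141.75*s - 52.734375)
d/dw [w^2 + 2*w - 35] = 2*w + 2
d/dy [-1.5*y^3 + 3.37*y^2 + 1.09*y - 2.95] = -4.5*y^2 + 6.74*y + 1.09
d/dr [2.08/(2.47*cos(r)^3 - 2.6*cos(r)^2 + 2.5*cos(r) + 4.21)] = (15.4128*cos(r)^2 - 10.816*cos(r) + 5.2)*sin(r)/(2.47*cos(r)^3 - 2.6*cos(r)^2 + 2.5*cos(r) + 4.21)^2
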